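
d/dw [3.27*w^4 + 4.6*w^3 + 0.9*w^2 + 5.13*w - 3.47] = 13.08*w^3 + 13.8*w^2 + 1.8*w + 5.13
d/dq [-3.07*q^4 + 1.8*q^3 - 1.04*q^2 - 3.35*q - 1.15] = -12.28*q^3 + 5.4*q^2 - 2.08*q - 3.35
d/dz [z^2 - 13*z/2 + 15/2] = 2*z - 13/2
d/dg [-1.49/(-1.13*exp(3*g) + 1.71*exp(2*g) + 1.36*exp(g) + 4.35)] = (-5.0511*exp(2*g) + 5.0958*exp(g) + 2.0264)*exp(g)/(-1.13*exp(3*g) + 1.71*exp(2*g) + 1.36*exp(g) + 4.35)^2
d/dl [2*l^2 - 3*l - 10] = 4*l - 3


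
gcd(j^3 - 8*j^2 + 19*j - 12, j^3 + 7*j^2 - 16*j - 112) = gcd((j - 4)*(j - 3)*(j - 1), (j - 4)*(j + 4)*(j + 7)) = j - 4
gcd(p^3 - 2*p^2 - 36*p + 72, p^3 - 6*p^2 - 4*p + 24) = p^2 - 8*p + 12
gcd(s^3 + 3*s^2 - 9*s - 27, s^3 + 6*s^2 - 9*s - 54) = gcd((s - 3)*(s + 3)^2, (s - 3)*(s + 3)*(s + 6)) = s^2 - 9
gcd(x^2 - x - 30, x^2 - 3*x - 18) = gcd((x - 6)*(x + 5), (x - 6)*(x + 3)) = x - 6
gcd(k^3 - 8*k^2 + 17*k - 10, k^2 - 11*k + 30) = k - 5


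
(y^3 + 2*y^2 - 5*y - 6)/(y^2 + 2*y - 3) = (y^2 - y - 2)/(y - 1)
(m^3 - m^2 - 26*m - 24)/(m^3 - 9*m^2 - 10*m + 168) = (m + 1)/(m - 7)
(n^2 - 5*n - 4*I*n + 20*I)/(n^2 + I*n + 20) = (n - 5)/(n + 5*I)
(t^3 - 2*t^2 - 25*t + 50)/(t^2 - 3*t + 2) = (t^2 - 25)/(t - 1)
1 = 1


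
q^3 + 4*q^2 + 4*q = q*(q + 2)^2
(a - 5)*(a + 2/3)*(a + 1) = a^3 - 10*a^2/3 - 23*a/3 - 10/3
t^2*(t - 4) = t^3 - 4*t^2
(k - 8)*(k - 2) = k^2 - 10*k + 16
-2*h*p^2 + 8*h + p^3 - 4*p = (-2*h + p)*(p - 2)*(p + 2)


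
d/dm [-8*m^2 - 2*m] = -16*m - 2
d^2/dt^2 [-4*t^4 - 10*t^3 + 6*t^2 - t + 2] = -48*t^2 - 60*t + 12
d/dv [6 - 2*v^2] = -4*v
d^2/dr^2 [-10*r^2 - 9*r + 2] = -20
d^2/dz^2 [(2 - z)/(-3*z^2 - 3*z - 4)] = 6*((1 - 3*z)*(3*z^2 + 3*z + 4) + 3*(z - 2)*(2*z + 1)^2)/(3*z^2 + 3*z + 4)^3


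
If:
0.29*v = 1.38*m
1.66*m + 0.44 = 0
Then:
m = -0.27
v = -1.26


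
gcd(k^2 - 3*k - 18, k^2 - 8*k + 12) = k - 6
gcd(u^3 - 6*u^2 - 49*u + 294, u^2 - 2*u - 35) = u - 7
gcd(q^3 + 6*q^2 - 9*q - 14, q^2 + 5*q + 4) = q + 1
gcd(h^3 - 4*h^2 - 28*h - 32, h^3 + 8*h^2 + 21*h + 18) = h + 2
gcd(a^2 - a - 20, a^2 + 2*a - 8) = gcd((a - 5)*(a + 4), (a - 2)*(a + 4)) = a + 4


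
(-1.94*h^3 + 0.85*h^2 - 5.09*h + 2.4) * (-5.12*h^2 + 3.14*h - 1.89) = 9.9328*h^5 - 10.4436*h^4 + 32.3964*h^3 - 29.8771*h^2 + 17.1561*h - 4.536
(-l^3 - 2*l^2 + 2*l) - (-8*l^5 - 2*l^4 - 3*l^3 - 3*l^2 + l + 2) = 8*l^5 + 2*l^4 + 2*l^3 + l^2 + l - 2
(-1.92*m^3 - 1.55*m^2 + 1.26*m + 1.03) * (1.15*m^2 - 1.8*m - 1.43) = -2.208*m^5 + 1.6735*m^4 + 6.9846*m^3 + 1.133*m^2 - 3.6558*m - 1.4729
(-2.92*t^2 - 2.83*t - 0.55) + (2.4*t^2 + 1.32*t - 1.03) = -0.52*t^2 - 1.51*t - 1.58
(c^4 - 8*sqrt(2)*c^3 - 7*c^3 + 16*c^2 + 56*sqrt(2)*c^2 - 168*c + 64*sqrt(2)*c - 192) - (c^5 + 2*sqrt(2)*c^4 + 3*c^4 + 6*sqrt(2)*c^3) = -c^5 - 2*sqrt(2)*c^4 - 2*c^4 - 14*sqrt(2)*c^3 - 7*c^3 + 16*c^2 + 56*sqrt(2)*c^2 - 168*c + 64*sqrt(2)*c - 192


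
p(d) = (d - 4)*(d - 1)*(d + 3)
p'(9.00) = 196.00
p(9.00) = 480.00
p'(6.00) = 73.00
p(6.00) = 90.00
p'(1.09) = -11.80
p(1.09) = -1.07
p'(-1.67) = 4.05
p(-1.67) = 20.13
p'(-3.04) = 28.88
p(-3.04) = -1.14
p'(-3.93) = 51.05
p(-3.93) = -36.36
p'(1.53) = -10.10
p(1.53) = -5.93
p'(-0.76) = -6.23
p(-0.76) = 18.77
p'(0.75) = -12.31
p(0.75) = 3.05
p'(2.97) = 3.58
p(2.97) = -12.11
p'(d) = (d - 4)*(d - 1) + (d - 4)*(d + 3) + (d - 1)*(d + 3) = 3*d^2 - 4*d - 11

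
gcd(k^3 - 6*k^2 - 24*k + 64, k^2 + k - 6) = k - 2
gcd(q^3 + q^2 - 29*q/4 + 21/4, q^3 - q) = q - 1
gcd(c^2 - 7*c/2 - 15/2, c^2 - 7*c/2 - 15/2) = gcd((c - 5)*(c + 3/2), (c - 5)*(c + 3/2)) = c^2 - 7*c/2 - 15/2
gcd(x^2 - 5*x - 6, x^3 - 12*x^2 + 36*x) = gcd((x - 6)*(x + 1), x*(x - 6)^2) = x - 6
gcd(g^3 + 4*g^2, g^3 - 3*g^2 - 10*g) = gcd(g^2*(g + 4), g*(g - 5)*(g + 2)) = g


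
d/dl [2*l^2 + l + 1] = 4*l + 1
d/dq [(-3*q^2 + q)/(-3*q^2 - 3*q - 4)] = 4*(3*q^2 + 6*q - 1)/(9*q^4 + 18*q^3 + 33*q^2 + 24*q + 16)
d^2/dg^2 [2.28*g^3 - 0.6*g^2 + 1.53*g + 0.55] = 13.68*g - 1.2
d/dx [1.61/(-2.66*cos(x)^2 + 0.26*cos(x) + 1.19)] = (0.4186 - 8.5652*cos(x))*sin(x)/(-2.66*cos(x)^2 + 0.26*cos(x) + 1.19)^2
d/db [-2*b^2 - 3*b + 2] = -4*b - 3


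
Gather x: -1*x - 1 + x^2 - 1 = x^2 - x - 2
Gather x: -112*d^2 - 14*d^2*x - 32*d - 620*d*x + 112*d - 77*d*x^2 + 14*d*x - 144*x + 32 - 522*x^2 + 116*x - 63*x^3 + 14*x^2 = -112*d^2 + 80*d - 63*x^3 + x^2*(-77*d - 508) + x*(-14*d^2 - 606*d - 28) + 32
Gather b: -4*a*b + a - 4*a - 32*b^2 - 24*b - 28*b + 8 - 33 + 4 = -3*a - 32*b^2 + b*(-4*a - 52) - 21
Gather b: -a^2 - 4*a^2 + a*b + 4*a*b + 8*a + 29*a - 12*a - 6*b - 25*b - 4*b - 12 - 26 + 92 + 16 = -5*a^2 + 25*a + b*(5*a - 35) + 70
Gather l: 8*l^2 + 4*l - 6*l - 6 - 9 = 8*l^2 - 2*l - 15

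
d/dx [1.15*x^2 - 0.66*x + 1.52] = 2.3*x - 0.66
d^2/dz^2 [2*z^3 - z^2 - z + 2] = 12*z - 2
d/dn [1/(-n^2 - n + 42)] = (2*n + 1)/(n^2 + n - 42)^2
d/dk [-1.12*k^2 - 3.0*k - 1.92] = -2.24*k - 3.0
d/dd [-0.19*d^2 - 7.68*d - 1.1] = -0.38*d - 7.68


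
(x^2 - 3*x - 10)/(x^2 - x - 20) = (x + 2)/(x + 4)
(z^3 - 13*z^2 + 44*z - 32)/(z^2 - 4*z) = z - 9 + 8/z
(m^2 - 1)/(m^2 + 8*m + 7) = (m - 1)/(m + 7)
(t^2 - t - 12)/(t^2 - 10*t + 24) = (t + 3)/(t - 6)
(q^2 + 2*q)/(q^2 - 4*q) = (q + 2)/(q - 4)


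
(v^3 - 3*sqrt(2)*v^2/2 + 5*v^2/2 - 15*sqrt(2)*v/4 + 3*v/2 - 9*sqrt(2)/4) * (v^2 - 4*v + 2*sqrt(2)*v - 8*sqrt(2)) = v^5 - 3*v^4/2 + sqrt(2)*v^4/2 - 29*v^3/2 - 3*sqrt(2)*v^3/4 - 17*sqrt(2)*v^2/4 + 3*v^2 - 3*sqrt(2)*v + 51*v + 36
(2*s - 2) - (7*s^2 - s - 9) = -7*s^2 + 3*s + 7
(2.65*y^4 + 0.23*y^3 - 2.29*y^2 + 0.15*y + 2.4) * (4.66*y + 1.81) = 12.349*y^5 + 5.8683*y^4 - 10.2551*y^3 - 3.4459*y^2 + 11.4555*y + 4.344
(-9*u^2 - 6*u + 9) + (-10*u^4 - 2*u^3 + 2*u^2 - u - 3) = -10*u^4 - 2*u^3 - 7*u^2 - 7*u + 6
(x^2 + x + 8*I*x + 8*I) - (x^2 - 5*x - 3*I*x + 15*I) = 6*x + 11*I*x - 7*I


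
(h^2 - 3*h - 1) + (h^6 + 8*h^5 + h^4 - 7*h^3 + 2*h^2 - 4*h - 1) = h^6 + 8*h^5 + h^4 - 7*h^3 + 3*h^2 - 7*h - 2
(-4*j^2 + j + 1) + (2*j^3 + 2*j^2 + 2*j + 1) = 2*j^3 - 2*j^2 + 3*j + 2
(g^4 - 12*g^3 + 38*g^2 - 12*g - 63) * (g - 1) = g^5 - 13*g^4 + 50*g^3 - 50*g^2 - 51*g + 63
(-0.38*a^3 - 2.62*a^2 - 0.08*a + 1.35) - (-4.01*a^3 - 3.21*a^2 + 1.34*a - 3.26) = 3.63*a^3 + 0.59*a^2 - 1.42*a + 4.61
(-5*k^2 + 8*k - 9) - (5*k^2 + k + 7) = -10*k^2 + 7*k - 16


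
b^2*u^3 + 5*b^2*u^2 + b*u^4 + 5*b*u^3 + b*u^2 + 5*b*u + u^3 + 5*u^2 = u*(b + u)*(u + 5)*(b*u + 1)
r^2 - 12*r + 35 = (r - 7)*(r - 5)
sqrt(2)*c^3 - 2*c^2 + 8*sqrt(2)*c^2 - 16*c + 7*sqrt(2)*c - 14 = (c + 7)*(c - sqrt(2))*(sqrt(2)*c + sqrt(2))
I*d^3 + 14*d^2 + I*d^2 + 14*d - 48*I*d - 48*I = (d - 8*I)*(d - 6*I)*(I*d + I)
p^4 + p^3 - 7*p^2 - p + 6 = (p - 2)*(p - 1)*(p + 1)*(p + 3)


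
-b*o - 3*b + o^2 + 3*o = (-b + o)*(o + 3)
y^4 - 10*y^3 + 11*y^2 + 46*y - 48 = (y - 8)*(y - 3)*(y - 1)*(y + 2)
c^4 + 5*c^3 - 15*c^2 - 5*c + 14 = (c - 2)*(c - 1)*(c + 1)*(c + 7)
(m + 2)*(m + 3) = m^2 + 5*m + 6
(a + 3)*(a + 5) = a^2 + 8*a + 15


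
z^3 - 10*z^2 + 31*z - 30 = (z - 5)*(z - 3)*(z - 2)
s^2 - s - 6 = (s - 3)*(s + 2)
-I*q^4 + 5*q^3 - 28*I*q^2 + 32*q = q*(q - 4*I)*(q + 8*I)*(-I*q + 1)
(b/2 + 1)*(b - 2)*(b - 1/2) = b^3/2 - b^2/4 - 2*b + 1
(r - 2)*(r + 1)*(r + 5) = r^3 + 4*r^2 - 7*r - 10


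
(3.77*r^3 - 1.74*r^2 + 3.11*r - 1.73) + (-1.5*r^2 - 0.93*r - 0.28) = 3.77*r^3 - 3.24*r^2 + 2.18*r - 2.01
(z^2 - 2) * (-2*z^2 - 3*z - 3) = -2*z^4 - 3*z^3 + z^2 + 6*z + 6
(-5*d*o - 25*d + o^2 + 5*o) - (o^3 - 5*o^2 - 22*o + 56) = -5*d*o - 25*d - o^3 + 6*o^2 + 27*o - 56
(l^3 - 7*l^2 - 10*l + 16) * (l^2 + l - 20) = l^5 - 6*l^4 - 37*l^3 + 146*l^2 + 216*l - 320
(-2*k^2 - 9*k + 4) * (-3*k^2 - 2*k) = 6*k^4 + 31*k^3 + 6*k^2 - 8*k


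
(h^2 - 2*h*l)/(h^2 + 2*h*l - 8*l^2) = h/(h + 4*l)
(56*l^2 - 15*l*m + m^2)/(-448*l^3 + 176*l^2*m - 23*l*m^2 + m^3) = -1/(8*l - m)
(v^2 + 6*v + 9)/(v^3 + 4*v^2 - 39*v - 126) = (v + 3)/(v^2 + v - 42)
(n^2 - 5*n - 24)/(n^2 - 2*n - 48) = (n + 3)/(n + 6)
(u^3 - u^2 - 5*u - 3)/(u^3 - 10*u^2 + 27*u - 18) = (u^2 + 2*u + 1)/(u^2 - 7*u + 6)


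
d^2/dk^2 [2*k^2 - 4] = 4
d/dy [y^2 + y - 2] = 2*y + 1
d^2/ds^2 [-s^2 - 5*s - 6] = -2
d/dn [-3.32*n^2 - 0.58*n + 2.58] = -6.64*n - 0.58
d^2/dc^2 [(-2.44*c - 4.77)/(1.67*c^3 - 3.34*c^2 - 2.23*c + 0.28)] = (-40.829496*c^5 - 77.977644*c^4 + 353.08476*c^3 - 198.998202*c^2 - 213.4761*c - 59.410346)/(4.657463*c^9 - 27.944778*c^8 + 37.231815*c^7 + 39.713936*c^6 - 59.087439*c^5 - 46.714242*c^4 + 1.816193*c^3 + 3.391668*c^2 - 0.524496*c + 0.021952)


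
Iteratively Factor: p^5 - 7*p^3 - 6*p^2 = (p)*(p^4 - 7*p^2 - 6*p) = p*(p + 1)*(p^3 - p^2 - 6*p) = p*(p - 3)*(p + 1)*(p^2 + 2*p) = p*(p - 3)*(p + 1)*(p + 2)*(p)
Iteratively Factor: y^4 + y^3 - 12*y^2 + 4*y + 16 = (y - 2)*(y^3 + 3*y^2 - 6*y - 8) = (y - 2)*(y + 1)*(y^2 + 2*y - 8) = (y - 2)^2*(y + 1)*(y + 4)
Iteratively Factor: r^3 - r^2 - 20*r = (r + 4)*(r^2 - 5*r) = (r - 5)*(r + 4)*(r)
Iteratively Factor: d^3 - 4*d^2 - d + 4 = (d + 1)*(d^2 - 5*d + 4) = (d - 4)*(d + 1)*(d - 1)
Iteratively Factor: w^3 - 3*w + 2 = (w - 1)*(w^2 + w - 2) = (w - 1)*(w + 2)*(w - 1)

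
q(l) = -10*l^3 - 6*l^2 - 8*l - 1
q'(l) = -30*l^2 - 12*l - 8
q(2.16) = -147.05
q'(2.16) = -173.89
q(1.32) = -45.01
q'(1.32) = -76.11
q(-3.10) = 264.05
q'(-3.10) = -259.10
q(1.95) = -113.56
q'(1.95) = -145.48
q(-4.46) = 802.50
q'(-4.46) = -551.23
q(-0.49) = 2.66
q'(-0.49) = -9.32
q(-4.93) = 1090.84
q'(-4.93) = -677.99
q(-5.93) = 1920.73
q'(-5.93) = -991.79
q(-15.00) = 32519.00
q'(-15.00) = -6578.00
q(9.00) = -7849.00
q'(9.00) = -2546.00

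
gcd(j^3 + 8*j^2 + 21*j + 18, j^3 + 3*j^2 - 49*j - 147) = j + 3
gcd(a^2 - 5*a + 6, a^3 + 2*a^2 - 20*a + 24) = a - 2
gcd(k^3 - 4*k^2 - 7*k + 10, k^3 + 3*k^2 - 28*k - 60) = k^2 - 3*k - 10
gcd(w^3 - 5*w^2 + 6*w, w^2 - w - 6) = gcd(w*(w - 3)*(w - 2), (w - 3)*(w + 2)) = w - 3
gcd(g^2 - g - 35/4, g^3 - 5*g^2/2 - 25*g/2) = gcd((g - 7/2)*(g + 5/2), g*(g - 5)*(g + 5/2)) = g + 5/2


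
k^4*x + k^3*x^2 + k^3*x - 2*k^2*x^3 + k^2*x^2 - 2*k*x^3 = k*(k - x)*(k + 2*x)*(k*x + x)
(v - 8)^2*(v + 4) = v^3 - 12*v^2 + 256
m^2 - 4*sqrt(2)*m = m*(m - 4*sqrt(2))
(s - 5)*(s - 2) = s^2 - 7*s + 10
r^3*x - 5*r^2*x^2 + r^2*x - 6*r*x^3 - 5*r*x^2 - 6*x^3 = (r - 6*x)*(r + x)*(r*x + x)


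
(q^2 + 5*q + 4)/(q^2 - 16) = (q + 1)/(q - 4)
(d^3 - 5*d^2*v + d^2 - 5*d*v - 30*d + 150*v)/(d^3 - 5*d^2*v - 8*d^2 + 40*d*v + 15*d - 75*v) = (d + 6)/(d - 3)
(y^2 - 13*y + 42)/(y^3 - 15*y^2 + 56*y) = (y - 6)/(y*(y - 8))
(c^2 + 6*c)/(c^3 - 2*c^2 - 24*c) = (c + 6)/(c^2 - 2*c - 24)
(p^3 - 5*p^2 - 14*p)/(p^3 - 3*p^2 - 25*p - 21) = p*(p + 2)/(p^2 + 4*p + 3)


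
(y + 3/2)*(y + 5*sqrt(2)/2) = y^2 + 3*y/2 + 5*sqrt(2)*y/2 + 15*sqrt(2)/4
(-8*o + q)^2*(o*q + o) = 64*o^3*q + 64*o^3 - 16*o^2*q^2 - 16*o^2*q + o*q^3 + o*q^2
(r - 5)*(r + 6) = r^2 + r - 30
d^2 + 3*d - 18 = (d - 3)*(d + 6)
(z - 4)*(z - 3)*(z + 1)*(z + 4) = z^4 - 2*z^3 - 19*z^2 + 32*z + 48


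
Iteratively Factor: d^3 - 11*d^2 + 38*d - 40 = (d - 4)*(d^2 - 7*d + 10) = (d - 4)*(d - 2)*(d - 5)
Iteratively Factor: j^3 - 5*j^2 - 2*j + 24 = (j + 2)*(j^2 - 7*j + 12) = (j - 4)*(j + 2)*(j - 3)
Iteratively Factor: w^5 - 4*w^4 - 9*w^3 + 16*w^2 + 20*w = (w + 2)*(w^4 - 6*w^3 + 3*w^2 + 10*w) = (w + 1)*(w + 2)*(w^3 - 7*w^2 + 10*w) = w*(w + 1)*(w + 2)*(w^2 - 7*w + 10) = w*(w - 5)*(w + 1)*(w + 2)*(w - 2)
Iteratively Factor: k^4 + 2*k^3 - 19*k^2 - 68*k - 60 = (k + 2)*(k^3 - 19*k - 30) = (k + 2)^2*(k^2 - 2*k - 15) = (k - 5)*(k + 2)^2*(k + 3)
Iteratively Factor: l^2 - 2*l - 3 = (l + 1)*(l - 3)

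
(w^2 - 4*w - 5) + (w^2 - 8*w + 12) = 2*w^2 - 12*w + 7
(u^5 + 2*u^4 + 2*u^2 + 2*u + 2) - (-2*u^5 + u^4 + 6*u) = 3*u^5 + u^4 + 2*u^2 - 4*u + 2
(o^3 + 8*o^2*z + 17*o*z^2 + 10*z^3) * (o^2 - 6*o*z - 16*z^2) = o^5 + 2*o^4*z - 47*o^3*z^2 - 220*o^2*z^3 - 332*o*z^4 - 160*z^5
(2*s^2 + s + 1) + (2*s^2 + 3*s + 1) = 4*s^2 + 4*s + 2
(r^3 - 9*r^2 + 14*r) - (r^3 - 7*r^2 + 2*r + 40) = -2*r^2 + 12*r - 40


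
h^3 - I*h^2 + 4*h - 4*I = (h - 2*I)*(h - I)*(h + 2*I)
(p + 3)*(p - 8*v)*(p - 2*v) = p^3 - 10*p^2*v + 3*p^2 + 16*p*v^2 - 30*p*v + 48*v^2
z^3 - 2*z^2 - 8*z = z*(z - 4)*(z + 2)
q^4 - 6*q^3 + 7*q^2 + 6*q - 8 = (q - 4)*(q - 2)*(q - 1)*(q + 1)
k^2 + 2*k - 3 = (k - 1)*(k + 3)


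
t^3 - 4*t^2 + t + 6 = (t - 3)*(t - 2)*(t + 1)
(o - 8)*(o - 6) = o^2 - 14*o + 48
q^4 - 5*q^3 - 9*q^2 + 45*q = q*(q - 5)*(q - 3)*(q + 3)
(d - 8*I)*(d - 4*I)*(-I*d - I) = -I*d^3 - 12*d^2 - I*d^2 - 12*d + 32*I*d + 32*I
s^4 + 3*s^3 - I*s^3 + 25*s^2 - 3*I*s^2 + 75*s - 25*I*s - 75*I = (s + 3)*(s - 5*I)*(s - I)*(s + 5*I)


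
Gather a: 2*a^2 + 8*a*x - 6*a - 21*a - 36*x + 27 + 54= 2*a^2 + a*(8*x - 27) - 36*x + 81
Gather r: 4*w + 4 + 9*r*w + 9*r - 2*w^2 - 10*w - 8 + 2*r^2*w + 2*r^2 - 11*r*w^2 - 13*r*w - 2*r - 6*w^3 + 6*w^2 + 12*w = r^2*(2*w + 2) + r*(-11*w^2 - 4*w + 7) - 6*w^3 + 4*w^2 + 6*w - 4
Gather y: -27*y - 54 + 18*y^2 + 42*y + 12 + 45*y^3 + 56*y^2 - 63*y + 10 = 45*y^3 + 74*y^2 - 48*y - 32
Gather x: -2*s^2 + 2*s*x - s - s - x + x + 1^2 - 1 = -2*s^2 + 2*s*x - 2*s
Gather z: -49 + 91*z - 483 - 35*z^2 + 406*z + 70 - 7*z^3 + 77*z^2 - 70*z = -7*z^3 + 42*z^2 + 427*z - 462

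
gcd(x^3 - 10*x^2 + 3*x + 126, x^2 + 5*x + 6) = x + 3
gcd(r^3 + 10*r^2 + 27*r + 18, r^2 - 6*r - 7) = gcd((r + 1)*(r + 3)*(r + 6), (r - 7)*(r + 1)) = r + 1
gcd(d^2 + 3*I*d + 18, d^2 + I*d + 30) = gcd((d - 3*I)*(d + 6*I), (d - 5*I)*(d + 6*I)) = d + 6*I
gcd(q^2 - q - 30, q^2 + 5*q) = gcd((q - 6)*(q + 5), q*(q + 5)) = q + 5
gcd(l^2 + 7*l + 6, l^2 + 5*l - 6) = l + 6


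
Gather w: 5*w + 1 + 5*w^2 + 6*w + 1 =5*w^2 + 11*w + 2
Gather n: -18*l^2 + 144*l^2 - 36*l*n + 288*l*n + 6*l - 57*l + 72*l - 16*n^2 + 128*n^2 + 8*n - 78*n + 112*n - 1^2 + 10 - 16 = 126*l^2 + 21*l + 112*n^2 + n*(252*l + 42) - 7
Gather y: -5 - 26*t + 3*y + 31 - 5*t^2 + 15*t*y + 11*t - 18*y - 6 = -5*t^2 - 15*t + y*(15*t - 15) + 20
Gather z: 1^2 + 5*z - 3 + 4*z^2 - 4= 4*z^2 + 5*z - 6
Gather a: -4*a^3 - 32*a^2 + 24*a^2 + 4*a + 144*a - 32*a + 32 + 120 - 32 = -4*a^3 - 8*a^2 + 116*a + 120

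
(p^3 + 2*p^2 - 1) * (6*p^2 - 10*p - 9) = 6*p^5 + 2*p^4 - 29*p^3 - 24*p^2 + 10*p + 9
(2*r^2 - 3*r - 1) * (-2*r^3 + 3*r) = -4*r^5 + 6*r^4 + 8*r^3 - 9*r^2 - 3*r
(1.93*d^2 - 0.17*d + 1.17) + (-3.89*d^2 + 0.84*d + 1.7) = -1.96*d^2 + 0.67*d + 2.87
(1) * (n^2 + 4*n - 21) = n^2 + 4*n - 21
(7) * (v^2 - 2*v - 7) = 7*v^2 - 14*v - 49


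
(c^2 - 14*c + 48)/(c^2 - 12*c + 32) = (c - 6)/(c - 4)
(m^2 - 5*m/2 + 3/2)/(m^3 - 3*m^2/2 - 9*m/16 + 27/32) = 16*(m - 1)/(16*m^2 - 9)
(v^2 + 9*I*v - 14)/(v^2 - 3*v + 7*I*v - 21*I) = (v + 2*I)/(v - 3)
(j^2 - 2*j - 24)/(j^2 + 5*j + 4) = (j - 6)/(j + 1)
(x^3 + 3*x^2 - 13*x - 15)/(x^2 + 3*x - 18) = (x^2 + 6*x + 5)/(x + 6)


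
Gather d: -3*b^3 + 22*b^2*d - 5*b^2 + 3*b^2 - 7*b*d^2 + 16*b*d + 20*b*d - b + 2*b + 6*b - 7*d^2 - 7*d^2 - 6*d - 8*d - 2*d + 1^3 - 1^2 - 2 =-3*b^3 - 2*b^2 + 7*b + d^2*(-7*b - 14) + d*(22*b^2 + 36*b - 16) - 2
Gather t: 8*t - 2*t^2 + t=-2*t^2 + 9*t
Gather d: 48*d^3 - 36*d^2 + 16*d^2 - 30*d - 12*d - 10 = 48*d^3 - 20*d^2 - 42*d - 10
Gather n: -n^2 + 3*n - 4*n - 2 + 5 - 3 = -n^2 - n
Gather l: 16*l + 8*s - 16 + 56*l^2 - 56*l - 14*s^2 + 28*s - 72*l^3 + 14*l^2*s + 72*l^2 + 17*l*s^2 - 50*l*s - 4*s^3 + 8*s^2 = -72*l^3 + l^2*(14*s + 128) + l*(17*s^2 - 50*s - 40) - 4*s^3 - 6*s^2 + 36*s - 16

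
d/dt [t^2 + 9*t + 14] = 2*t + 9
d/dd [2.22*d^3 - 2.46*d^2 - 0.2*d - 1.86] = 6.66*d^2 - 4.92*d - 0.2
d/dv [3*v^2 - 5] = 6*v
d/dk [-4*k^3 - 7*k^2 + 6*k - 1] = -12*k^2 - 14*k + 6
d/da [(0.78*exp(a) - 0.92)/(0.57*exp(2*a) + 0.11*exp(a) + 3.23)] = (-0.4446*exp(2*a) + 1.0488*exp(a) + 2.6206)*exp(a)/(0.3249*exp(4*a) + 0.1254*exp(3*a) + 3.6943*exp(2*a) + 0.7106*exp(a) + 10.4329)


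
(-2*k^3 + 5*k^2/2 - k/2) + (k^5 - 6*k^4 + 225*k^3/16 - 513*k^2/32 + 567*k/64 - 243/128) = k^5 - 6*k^4 + 193*k^3/16 - 433*k^2/32 + 535*k/64 - 243/128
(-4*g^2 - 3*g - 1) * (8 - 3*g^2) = 12*g^4 + 9*g^3 - 29*g^2 - 24*g - 8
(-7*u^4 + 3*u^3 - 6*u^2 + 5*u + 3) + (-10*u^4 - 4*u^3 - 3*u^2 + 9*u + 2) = -17*u^4 - u^3 - 9*u^2 + 14*u + 5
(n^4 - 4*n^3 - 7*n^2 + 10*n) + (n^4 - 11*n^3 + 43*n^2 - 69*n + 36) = 2*n^4 - 15*n^3 + 36*n^2 - 59*n + 36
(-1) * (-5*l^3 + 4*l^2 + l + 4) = 5*l^3 - 4*l^2 - l - 4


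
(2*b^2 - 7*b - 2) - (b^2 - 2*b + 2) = b^2 - 5*b - 4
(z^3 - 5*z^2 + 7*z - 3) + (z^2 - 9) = z^3 - 4*z^2 + 7*z - 12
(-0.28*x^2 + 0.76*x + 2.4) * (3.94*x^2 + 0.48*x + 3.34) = -1.1032*x^4 + 2.86*x^3 + 8.8856*x^2 + 3.6904*x + 8.016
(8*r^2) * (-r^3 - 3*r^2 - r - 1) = -8*r^5 - 24*r^4 - 8*r^3 - 8*r^2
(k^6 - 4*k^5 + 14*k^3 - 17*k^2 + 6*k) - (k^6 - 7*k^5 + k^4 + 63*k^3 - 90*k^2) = 3*k^5 - k^4 - 49*k^3 + 73*k^2 + 6*k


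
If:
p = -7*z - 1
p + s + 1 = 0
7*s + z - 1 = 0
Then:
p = -57/50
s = 7/50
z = 1/50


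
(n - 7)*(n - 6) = n^2 - 13*n + 42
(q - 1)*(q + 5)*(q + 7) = q^3 + 11*q^2 + 23*q - 35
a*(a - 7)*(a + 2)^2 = a^4 - 3*a^3 - 24*a^2 - 28*a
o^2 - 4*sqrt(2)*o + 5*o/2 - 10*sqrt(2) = (o + 5/2)*(o - 4*sqrt(2))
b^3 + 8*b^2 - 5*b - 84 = (b - 3)*(b + 4)*(b + 7)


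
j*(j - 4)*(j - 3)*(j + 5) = j^4 - 2*j^3 - 23*j^2 + 60*j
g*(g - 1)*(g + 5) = g^3 + 4*g^2 - 5*g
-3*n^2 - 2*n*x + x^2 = (-3*n + x)*(n + x)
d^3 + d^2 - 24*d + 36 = (d - 3)*(d - 2)*(d + 6)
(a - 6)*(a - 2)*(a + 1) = a^3 - 7*a^2 + 4*a + 12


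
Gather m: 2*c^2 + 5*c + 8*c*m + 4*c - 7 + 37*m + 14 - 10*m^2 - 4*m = 2*c^2 + 9*c - 10*m^2 + m*(8*c + 33) + 7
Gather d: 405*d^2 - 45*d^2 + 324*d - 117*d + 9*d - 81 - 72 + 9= 360*d^2 + 216*d - 144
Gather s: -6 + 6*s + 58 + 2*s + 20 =8*s + 72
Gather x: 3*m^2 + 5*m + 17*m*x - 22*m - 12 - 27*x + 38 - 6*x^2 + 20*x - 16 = 3*m^2 - 17*m - 6*x^2 + x*(17*m - 7) + 10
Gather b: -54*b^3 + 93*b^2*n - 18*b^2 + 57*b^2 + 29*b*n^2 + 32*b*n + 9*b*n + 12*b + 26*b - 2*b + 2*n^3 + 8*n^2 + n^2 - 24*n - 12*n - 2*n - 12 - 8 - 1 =-54*b^3 + b^2*(93*n + 39) + b*(29*n^2 + 41*n + 36) + 2*n^3 + 9*n^2 - 38*n - 21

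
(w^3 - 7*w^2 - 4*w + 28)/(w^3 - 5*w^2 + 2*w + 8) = (w^2 - 5*w - 14)/(w^2 - 3*w - 4)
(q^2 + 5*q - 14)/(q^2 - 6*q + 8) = (q + 7)/(q - 4)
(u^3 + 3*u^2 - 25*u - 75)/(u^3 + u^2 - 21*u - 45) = (u + 5)/(u + 3)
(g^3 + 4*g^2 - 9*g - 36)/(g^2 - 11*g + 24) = (g^2 + 7*g + 12)/(g - 8)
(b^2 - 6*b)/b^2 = (b - 6)/b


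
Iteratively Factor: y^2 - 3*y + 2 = (y - 1)*(y - 2)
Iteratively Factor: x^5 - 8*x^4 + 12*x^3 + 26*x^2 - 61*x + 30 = (x - 3)*(x^4 - 5*x^3 - 3*x^2 + 17*x - 10) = (x - 3)*(x - 1)*(x^3 - 4*x^2 - 7*x + 10) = (x - 3)*(x - 1)^2*(x^2 - 3*x - 10) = (x - 5)*(x - 3)*(x - 1)^2*(x + 2)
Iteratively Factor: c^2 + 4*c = (c)*(c + 4)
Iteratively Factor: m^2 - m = (m - 1)*(m)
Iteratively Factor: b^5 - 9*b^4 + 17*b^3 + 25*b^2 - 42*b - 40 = (b + 1)*(b^4 - 10*b^3 + 27*b^2 - 2*b - 40) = (b - 5)*(b + 1)*(b^3 - 5*b^2 + 2*b + 8) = (b - 5)*(b - 4)*(b + 1)*(b^2 - b - 2) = (b - 5)*(b - 4)*(b + 1)^2*(b - 2)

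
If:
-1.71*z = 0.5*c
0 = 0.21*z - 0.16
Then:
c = -2.61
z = 0.76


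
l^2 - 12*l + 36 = (l - 6)^2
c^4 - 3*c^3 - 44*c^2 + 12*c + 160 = (c - 8)*(c - 2)*(c + 2)*(c + 5)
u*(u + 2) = u^2 + 2*u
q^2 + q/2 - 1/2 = (q - 1/2)*(q + 1)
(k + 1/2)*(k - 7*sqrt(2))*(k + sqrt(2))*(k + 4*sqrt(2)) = k^4 - 2*sqrt(2)*k^3 + k^3/2 - 62*k^2 - sqrt(2)*k^2 - 56*sqrt(2)*k - 31*k - 28*sqrt(2)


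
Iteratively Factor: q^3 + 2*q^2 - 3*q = (q - 1)*(q^2 + 3*q) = q*(q - 1)*(q + 3)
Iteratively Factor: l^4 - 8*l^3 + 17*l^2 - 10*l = (l)*(l^3 - 8*l^2 + 17*l - 10) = l*(l - 5)*(l^2 - 3*l + 2) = l*(l - 5)*(l - 1)*(l - 2)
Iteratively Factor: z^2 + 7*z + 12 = (z + 4)*(z + 3)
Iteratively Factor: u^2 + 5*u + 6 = (u + 2)*(u + 3)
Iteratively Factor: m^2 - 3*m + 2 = (m - 2)*(m - 1)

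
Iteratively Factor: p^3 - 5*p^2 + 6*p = (p - 3)*(p^2 - 2*p) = (p - 3)*(p - 2)*(p)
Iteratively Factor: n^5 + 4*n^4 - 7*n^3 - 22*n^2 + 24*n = (n + 4)*(n^4 - 7*n^2 + 6*n) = n*(n + 4)*(n^3 - 7*n + 6) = n*(n - 1)*(n + 4)*(n^2 + n - 6) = n*(n - 2)*(n - 1)*(n + 4)*(n + 3)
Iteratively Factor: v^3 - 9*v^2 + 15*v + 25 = (v + 1)*(v^2 - 10*v + 25) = (v - 5)*(v + 1)*(v - 5)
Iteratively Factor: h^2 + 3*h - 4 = (h + 4)*(h - 1)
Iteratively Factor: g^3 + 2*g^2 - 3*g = (g - 1)*(g^2 + 3*g) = g*(g - 1)*(g + 3)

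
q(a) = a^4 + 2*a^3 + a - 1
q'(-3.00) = -53.00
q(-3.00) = 23.00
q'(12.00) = 7777.00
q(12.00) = 24203.00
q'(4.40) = 457.90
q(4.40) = 548.58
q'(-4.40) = -223.58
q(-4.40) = 199.04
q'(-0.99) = 3.00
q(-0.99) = -2.97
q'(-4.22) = -192.76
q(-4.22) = 161.62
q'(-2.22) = -13.19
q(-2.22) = -0.81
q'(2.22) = 74.33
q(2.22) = 47.39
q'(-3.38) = -84.91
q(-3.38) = 48.91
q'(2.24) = 76.06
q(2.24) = 48.90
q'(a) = 4*a^3 + 6*a^2 + 1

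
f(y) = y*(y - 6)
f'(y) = 2*y - 6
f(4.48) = -6.81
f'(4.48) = 2.96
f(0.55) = -3.00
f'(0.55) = -4.90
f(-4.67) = 49.83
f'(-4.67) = -15.34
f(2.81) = -8.96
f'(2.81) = -0.38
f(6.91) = 6.29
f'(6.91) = 7.82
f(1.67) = -7.23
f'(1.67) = -2.66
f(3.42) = -8.82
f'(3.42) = 0.84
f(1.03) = -5.12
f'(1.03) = -3.94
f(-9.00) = 135.00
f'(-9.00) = -24.00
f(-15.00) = 315.00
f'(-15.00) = -36.00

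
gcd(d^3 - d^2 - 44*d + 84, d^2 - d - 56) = d + 7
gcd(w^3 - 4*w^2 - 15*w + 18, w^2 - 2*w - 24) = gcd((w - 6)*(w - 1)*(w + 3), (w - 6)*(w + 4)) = w - 6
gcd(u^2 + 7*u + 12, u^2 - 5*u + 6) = 1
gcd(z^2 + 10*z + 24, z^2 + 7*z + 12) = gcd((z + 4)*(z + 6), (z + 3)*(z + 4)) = z + 4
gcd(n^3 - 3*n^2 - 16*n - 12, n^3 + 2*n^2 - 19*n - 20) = n + 1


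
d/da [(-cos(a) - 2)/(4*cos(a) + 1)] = -7*sin(a)/(4*cos(a) + 1)^2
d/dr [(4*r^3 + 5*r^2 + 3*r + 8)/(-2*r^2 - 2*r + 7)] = (-8*r^4 - 16*r^3 + 80*r^2 + 102*r + 37)/(4*r^4 + 8*r^3 - 24*r^2 - 28*r + 49)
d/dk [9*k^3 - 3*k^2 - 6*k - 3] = 27*k^2 - 6*k - 6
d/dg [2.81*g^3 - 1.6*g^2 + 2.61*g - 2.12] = 8.43*g^2 - 3.2*g + 2.61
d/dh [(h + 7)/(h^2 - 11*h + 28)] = (h^2 - 11*h - (h + 7)*(2*h - 11) + 28)/(h^2 - 11*h + 28)^2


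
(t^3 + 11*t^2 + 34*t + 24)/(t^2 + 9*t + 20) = (t^2 + 7*t + 6)/(t + 5)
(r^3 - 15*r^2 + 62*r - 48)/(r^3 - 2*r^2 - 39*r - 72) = (r^2 - 7*r + 6)/(r^2 + 6*r + 9)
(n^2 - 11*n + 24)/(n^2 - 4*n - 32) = (n - 3)/(n + 4)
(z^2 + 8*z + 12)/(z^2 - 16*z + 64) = (z^2 + 8*z + 12)/(z^2 - 16*z + 64)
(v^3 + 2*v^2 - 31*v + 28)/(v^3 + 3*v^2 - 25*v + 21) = (v - 4)/(v - 3)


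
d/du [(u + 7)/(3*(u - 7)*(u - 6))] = (-u^2 - 14*u + 133)/(3*(u^4 - 26*u^3 + 253*u^2 - 1092*u + 1764))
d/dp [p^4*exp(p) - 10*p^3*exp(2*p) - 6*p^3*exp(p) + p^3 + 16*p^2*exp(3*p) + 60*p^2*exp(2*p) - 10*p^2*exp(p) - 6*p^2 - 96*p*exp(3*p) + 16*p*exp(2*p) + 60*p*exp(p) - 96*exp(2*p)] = p^4*exp(p) - 20*p^3*exp(2*p) - 2*p^3*exp(p) + 48*p^2*exp(3*p) + 90*p^2*exp(2*p) - 28*p^2*exp(p) + 3*p^2 - 256*p*exp(3*p) + 152*p*exp(2*p) + 40*p*exp(p) - 12*p - 96*exp(3*p) - 176*exp(2*p) + 60*exp(p)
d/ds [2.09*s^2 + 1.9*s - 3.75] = 4.18*s + 1.9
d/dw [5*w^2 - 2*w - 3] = 10*w - 2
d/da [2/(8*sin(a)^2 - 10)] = -4*sin(2*a)/(2*cos(2*a) + 3)^2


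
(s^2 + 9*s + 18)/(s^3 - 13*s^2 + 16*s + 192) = (s + 6)/(s^2 - 16*s + 64)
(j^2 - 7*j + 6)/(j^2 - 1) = (j - 6)/(j + 1)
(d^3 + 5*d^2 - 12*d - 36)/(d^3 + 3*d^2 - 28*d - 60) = (d - 3)/(d - 5)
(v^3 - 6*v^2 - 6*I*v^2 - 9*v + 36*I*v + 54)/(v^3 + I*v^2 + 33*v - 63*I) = (v - 6)/(v + 7*I)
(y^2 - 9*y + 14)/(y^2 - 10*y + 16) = (y - 7)/(y - 8)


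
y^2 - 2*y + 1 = (y - 1)^2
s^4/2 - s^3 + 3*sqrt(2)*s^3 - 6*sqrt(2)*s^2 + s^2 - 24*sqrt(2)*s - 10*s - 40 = (s - 4)*(s + 5*sqrt(2))*(sqrt(2)*s/2 + 1)*(sqrt(2)*s/2 + sqrt(2))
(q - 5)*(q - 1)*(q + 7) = q^3 + q^2 - 37*q + 35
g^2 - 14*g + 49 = (g - 7)^2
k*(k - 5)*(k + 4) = k^3 - k^2 - 20*k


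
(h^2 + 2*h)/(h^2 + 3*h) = (h + 2)/(h + 3)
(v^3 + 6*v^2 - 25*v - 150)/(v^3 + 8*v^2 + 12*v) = (v^2 - 25)/(v*(v + 2))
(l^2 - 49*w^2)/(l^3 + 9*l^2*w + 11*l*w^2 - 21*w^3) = (-l + 7*w)/(-l^2 - 2*l*w + 3*w^2)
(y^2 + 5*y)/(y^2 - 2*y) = (y + 5)/(y - 2)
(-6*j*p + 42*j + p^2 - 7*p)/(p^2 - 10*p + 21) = (-6*j + p)/(p - 3)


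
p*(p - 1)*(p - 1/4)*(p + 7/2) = p^4 + 9*p^3/4 - 33*p^2/8 + 7*p/8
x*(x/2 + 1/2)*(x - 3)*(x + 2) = x^4/2 - 7*x^2/2 - 3*x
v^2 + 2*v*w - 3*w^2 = (v - w)*(v + 3*w)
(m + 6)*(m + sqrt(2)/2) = m^2 + sqrt(2)*m/2 + 6*m + 3*sqrt(2)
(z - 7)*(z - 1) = z^2 - 8*z + 7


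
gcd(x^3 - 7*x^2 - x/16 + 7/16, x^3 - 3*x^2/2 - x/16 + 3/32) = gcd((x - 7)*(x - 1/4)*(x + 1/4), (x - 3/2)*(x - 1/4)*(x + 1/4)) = x^2 - 1/16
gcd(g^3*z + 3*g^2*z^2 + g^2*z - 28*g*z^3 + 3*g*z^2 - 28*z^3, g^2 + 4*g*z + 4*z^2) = 1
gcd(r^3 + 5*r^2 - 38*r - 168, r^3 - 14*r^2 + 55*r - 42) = r - 6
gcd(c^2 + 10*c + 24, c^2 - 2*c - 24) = c + 4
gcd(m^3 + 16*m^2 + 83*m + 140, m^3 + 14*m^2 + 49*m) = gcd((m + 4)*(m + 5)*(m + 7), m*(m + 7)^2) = m + 7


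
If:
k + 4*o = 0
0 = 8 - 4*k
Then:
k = 2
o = -1/2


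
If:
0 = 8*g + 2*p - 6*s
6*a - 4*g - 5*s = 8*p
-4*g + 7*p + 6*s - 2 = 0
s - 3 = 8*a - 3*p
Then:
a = -19/70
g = -83/140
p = 17/35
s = -22/35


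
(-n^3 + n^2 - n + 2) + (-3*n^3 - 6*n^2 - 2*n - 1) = -4*n^3 - 5*n^2 - 3*n + 1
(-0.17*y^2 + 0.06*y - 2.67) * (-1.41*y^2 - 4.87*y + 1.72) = 0.2397*y^4 + 0.7433*y^3 + 3.1801*y^2 + 13.1061*y - 4.5924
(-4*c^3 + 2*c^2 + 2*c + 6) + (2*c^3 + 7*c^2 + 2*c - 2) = -2*c^3 + 9*c^2 + 4*c + 4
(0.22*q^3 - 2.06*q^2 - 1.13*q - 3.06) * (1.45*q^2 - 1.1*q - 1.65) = 0.319*q^5 - 3.229*q^4 + 0.2645*q^3 + 0.205*q^2 + 5.2305*q + 5.049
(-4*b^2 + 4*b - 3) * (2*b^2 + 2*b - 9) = -8*b^4 + 38*b^2 - 42*b + 27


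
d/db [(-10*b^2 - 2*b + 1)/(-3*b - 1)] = 5*(6*b^2 + 4*b + 1)/(9*b^2 + 6*b + 1)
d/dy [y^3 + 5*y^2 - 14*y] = 3*y^2 + 10*y - 14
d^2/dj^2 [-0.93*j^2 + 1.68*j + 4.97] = -1.86000000000000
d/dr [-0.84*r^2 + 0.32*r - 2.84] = 0.32 - 1.68*r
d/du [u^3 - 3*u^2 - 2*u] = 3*u^2 - 6*u - 2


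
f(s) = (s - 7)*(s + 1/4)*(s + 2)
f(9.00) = 203.50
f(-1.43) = 5.67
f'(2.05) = -22.12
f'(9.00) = 142.25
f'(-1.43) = 4.47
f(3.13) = -67.10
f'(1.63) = -22.76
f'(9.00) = 142.25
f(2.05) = -46.11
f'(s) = (s - 7)*(s + 1/4) + (s - 7)*(s + 2) + (s + 1/4)*(s + 2)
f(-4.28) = -103.65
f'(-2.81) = 35.13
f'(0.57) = -19.69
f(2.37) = -53.01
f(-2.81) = -20.34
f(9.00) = 203.50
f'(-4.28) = 80.37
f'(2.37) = -20.91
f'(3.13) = -15.59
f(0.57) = -13.55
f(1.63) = -36.65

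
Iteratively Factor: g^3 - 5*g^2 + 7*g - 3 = (g - 1)*(g^2 - 4*g + 3) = (g - 3)*(g - 1)*(g - 1)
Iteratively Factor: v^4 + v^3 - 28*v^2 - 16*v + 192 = (v + 4)*(v^3 - 3*v^2 - 16*v + 48) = (v + 4)^2*(v^2 - 7*v + 12) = (v - 3)*(v + 4)^2*(v - 4)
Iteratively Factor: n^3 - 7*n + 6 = (n - 2)*(n^2 + 2*n - 3) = (n - 2)*(n + 3)*(n - 1)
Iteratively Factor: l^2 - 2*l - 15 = (l - 5)*(l + 3)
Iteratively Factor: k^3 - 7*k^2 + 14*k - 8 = (k - 1)*(k^2 - 6*k + 8) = (k - 2)*(k - 1)*(k - 4)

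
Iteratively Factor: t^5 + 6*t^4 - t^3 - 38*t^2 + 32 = (t - 2)*(t^4 + 8*t^3 + 15*t^2 - 8*t - 16) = (t - 2)*(t - 1)*(t^3 + 9*t^2 + 24*t + 16) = (t - 2)*(t - 1)*(t + 4)*(t^2 + 5*t + 4) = (t - 2)*(t - 1)*(t + 4)^2*(t + 1)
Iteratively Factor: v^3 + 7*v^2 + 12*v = (v)*(v^2 + 7*v + 12) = v*(v + 3)*(v + 4)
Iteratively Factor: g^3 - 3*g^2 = (g - 3)*(g^2) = g*(g - 3)*(g)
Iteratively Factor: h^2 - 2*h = (h - 2)*(h)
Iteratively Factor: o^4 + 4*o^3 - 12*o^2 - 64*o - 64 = (o + 4)*(o^3 - 12*o - 16) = (o - 4)*(o + 4)*(o^2 + 4*o + 4) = (o - 4)*(o + 2)*(o + 4)*(o + 2)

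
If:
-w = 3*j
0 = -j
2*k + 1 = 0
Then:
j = 0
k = -1/2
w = 0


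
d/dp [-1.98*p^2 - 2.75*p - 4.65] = -3.96*p - 2.75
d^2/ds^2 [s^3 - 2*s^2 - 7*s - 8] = 6*s - 4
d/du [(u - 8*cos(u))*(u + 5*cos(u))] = 3*u*sin(u) + 2*u + 40*sin(2*u) - 3*cos(u)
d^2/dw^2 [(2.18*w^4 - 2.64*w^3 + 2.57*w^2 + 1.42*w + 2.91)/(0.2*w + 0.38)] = (0.5232*w^4 + 2.43968*w^3 + 2.573664*w^2 - 2.287296*w + 0.759176)/(0.008*w^3 + 0.0456*w^2 + 0.08664*w + 0.054872)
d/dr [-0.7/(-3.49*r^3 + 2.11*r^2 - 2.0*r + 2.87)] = (-7.329*r^2 + 2.954*r - 1.4)/(3.49*r^3 - 2.11*r^2 + 2.0*r - 2.87)^2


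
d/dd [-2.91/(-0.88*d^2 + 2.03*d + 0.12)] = (5.9073 - 5.1216*d)/(-0.88*d^2 + 2.03*d + 0.12)^2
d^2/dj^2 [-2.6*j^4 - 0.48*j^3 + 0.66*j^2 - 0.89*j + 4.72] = -31.2*j^2 - 2.88*j + 1.32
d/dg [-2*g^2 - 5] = -4*g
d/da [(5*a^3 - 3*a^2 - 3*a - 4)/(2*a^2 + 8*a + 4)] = (5*a^4 + 40*a^3 + 21*a^2 - 4*a + 10)/(2*(a^4 + 8*a^3 + 20*a^2 + 16*a + 4))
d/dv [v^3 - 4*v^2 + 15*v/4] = 3*v^2 - 8*v + 15/4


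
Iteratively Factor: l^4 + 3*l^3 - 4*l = (l - 1)*(l^3 + 4*l^2 + 4*l) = (l - 1)*(l + 2)*(l^2 + 2*l) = l*(l - 1)*(l + 2)*(l + 2)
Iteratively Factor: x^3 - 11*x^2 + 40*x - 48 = (x - 3)*(x^2 - 8*x + 16) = (x - 4)*(x - 3)*(x - 4)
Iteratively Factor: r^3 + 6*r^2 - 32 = (r + 4)*(r^2 + 2*r - 8) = (r - 2)*(r + 4)*(r + 4)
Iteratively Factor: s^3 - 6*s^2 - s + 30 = (s + 2)*(s^2 - 8*s + 15) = (s - 5)*(s + 2)*(s - 3)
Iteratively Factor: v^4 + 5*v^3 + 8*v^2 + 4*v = (v)*(v^3 + 5*v^2 + 8*v + 4) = v*(v + 2)*(v^2 + 3*v + 2) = v*(v + 2)^2*(v + 1)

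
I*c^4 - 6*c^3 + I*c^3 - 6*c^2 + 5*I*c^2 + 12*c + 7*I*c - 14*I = (c - 1)*(c + 2)*(c + 7*I)*(I*c + 1)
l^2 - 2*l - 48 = (l - 8)*(l + 6)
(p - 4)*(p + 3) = p^2 - p - 12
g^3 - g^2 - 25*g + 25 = (g - 5)*(g - 1)*(g + 5)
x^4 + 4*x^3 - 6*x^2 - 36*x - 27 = (x - 3)*(x + 1)*(x + 3)^2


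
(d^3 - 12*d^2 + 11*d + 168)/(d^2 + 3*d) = d - 15 + 56/d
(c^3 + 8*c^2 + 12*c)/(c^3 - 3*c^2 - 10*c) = (c + 6)/(c - 5)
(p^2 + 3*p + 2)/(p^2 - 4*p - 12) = (p + 1)/(p - 6)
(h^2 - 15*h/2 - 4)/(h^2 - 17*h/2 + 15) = (2*h^2 - 15*h - 8)/(2*h^2 - 17*h + 30)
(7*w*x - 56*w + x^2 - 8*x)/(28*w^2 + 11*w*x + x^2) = (x - 8)/(4*w + x)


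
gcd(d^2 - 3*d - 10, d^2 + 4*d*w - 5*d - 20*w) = d - 5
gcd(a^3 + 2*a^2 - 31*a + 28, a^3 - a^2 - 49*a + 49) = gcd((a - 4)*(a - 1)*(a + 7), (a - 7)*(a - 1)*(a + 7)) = a^2 + 6*a - 7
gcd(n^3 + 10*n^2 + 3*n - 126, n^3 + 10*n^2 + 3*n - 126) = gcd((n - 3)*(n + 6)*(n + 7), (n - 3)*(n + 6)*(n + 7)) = n^3 + 10*n^2 + 3*n - 126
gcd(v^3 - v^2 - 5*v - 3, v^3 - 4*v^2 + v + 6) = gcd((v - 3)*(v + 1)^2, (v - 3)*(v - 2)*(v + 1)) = v^2 - 2*v - 3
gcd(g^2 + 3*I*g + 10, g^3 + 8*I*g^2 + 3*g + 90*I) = g + 5*I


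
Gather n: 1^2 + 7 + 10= 18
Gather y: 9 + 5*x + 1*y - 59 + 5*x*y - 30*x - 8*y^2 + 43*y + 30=-25*x - 8*y^2 + y*(5*x + 44) - 20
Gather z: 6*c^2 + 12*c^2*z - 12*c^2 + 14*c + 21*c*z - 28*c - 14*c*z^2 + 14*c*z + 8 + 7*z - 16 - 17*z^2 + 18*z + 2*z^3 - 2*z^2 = -6*c^2 - 14*c + 2*z^3 + z^2*(-14*c - 19) + z*(12*c^2 + 35*c + 25) - 8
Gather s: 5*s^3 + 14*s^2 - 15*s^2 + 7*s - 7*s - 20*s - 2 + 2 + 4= 5*s^3 - s^2 - 20*s + 4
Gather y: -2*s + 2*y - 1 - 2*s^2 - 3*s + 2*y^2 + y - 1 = -2*s^2 - 5*s + 2*y^2 + 3*y - 2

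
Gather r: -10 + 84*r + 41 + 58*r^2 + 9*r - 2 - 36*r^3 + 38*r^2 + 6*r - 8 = -36*r^3 + 96*r^2 + 99*r + 21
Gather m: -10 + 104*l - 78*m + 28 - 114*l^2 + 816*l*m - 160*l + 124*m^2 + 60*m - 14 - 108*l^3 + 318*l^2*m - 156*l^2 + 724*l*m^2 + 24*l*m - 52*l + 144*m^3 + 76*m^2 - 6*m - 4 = -108*l^3 - 270*l^2 - 108*l + 144*m^3 + m^2*(724*l + 200) + m*(318*l^2 + 840*l - 24)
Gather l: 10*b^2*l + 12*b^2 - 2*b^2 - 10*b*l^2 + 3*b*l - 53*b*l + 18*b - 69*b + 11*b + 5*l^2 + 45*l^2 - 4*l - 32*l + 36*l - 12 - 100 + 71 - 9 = 10*b^2 - 40*b + l^2*(50 - 10*b) + l*(10*b^2 - 50*b) - 50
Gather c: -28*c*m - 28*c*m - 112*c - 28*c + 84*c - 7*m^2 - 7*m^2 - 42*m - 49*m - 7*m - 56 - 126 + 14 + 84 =c*(-56*m - 56) - 14*m^2 - 98*m - 84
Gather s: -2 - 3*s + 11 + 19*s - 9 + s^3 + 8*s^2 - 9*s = s^3 + 8*s^2 + 7*s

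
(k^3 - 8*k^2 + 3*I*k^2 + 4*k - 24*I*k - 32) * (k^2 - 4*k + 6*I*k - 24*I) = k^5 - 12*k^4 + 9*I*k^4 + 18*k^3 - 108*I*k^3 + 168*k^2 + 312*I*k^2 - 448*k - 288*I*k + 768*I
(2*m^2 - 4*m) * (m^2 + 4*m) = 2*m^4 + 4*m^3 - 16*m^2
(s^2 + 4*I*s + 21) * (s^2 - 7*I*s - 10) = s^4 - 3*I*s^3 + 39*s^2 - 187*I*s - 210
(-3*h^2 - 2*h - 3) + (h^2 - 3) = -2*h^2 - 2*h - 6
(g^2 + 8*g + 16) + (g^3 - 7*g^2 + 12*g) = g^3 - 6*g^2 + 20*g + 16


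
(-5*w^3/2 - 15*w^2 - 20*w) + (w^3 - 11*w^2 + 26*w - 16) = -3*w^3/2 - 26*w^2 + 6*w - 16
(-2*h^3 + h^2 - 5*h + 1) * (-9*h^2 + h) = 18*h^5 - 11*h^4 + 46*h^3 - 14*h^2 + h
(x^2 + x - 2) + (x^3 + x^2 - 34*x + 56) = x^3 + 2*x^2 - 33*x + 54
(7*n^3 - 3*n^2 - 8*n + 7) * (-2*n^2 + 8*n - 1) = -14*n^5 + 62*n^4 - 15*n^3 - 75*n^2 + 64*n - 7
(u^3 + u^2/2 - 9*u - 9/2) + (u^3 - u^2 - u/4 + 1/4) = 2*u^3 - u^2/2 - 37*u/4 - 17/4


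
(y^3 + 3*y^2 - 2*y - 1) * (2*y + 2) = 2*y^4 + 8*y^3 + 2*y^2 - 6*y - 2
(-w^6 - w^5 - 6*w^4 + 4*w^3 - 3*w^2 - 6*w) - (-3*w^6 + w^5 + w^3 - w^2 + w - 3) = 2*w^6 - 2*w^5 - 6*w^4 + 3*w^3 - 2*w^2 - 7*w + 3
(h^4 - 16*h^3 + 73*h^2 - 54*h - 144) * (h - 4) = h^5 - 20*h^4 + 137*h^3 - 346*h^2 + 72*h + 576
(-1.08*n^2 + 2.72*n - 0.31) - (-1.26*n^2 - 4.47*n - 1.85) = 0.18*n^2 + 7.19*n + 1.54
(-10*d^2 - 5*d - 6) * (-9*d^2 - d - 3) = 90*d^4 + 55*d^3 + 89*d^2 + 21*d + 18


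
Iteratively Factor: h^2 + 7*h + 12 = (h + 4)*(h + 3)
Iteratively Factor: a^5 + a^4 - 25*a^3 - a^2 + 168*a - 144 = (a - 3)*(a^4 + 4*a^3 - 13*a^2 - 40*a + 48) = (a - 3)*(a + 4)*(a^3 - 13*a + 12) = (a - 3)^2*(a + 4)*(a^2 + 3*a - 4) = (a - 3)^2*(a + 4)^2*(a - 1)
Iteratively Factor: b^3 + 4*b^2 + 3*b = (b)*(b^2 + 4*b + 3) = b*(b + 3)*(b + 1)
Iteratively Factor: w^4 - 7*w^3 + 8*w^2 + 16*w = (w - 4)*(w^3 - 3*w^2 - 4*w) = (w - 4)*(w + 1)*(w^2 - 4*w) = (w - 4)^2*(w + 1)*(w)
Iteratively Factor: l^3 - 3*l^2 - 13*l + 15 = (l - 1)*(l^2 - 2*l - 15) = (l - 5)*(l - 1)*(l + 3)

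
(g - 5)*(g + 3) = g^2 - 2*g - 15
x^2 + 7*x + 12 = (x + 3)*(x + 4)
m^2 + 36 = (m - 6*I)*(m + 6*I)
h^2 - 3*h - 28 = (h - 7)*(h + 4)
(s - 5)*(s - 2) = s^2 - 7*s + 10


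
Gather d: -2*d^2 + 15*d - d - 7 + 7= -2*d^2 + 14*d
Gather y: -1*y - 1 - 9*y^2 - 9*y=-9*y^2 - 10*y - 1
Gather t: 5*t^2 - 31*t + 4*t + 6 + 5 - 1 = 5*t^2 - 27*t + 10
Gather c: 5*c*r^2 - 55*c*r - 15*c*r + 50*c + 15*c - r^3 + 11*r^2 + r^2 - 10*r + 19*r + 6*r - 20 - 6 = c*(5*r^2 - 70*r + 65) - r^3 + 12*r^2 + 15*r - 26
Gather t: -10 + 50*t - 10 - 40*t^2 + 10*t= -40*t^2 + 60*t - 20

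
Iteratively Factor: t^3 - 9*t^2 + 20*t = (t)*(t^2 - 9*t + 20) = t*(t - 5)*(t - 4)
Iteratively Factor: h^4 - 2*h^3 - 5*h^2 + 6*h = (h - 1)*(h^3 - h^2 - 6*h) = (h - 1)*(h + 2)*(h^2 - 3*h) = h*(h - 1)*(h + 2)*(h - 3)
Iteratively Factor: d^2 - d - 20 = (d + 4)*(d - 5)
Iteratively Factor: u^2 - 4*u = (u)*(u - 4)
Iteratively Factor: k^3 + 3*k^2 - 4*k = (k - 1)*(k^2 + 4*k) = (k - 1)*(k + 4)*(k)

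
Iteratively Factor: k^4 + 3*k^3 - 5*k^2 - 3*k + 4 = (k - 1)*(k^3 + 4*k^2 - k - 4) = (k - 1)*(k + 1)*(k^2 + 3*k - 4) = (k - 1)^2*(k + 1)*(k + 4)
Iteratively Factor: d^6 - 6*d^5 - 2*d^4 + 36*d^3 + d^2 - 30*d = (d + 1)*(d^5 - 7*d^4 + 5*d^3 + 31*d^2 - 30*d) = (d + 1)*(d + 2)*(d^4 - 9*d^3 + 23*d^2 - 15*d) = d*(d + 1)*(d + 2)*(d^3 - 9*d^2 + 23*d - 15) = d*(d - 5)*(d + 1)*(d + 2)*(d^2 - 4*d + 3) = d*(d - 5)*(d - 1)*(d + 1)*(d + 2)*(d - 3)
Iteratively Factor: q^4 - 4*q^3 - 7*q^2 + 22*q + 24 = (q - 3)*(q^3 - q^2 - 10*q - 8) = (q - 3)*(q + 2)*(q^2 - 3*q - 4) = (q - 4)*(q - 3)*(q + 2)*(q + 1)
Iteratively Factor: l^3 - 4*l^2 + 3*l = (l - 1)*(l^2 - 3*l) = l*(l - 1)*(l - 3)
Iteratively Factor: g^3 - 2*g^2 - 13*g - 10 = (g - 5)*(g^2 + 3*g + 2) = (g - 5)*(g + 2)*(g + 1)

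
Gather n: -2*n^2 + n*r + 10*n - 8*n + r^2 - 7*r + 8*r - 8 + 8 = -2*n^2 + n*(r + 2) + r^2 + r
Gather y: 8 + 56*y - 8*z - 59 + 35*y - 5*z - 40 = 91*y - 13*z - 91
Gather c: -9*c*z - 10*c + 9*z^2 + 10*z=c*(-9*z - 10) + 9*z^2 + 10*z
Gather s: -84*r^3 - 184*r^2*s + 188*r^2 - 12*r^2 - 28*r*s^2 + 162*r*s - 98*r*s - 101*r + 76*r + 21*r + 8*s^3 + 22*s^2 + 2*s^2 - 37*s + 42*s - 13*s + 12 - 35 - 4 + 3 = -84*r^3 + 176*r^2 - 4*r + 8*s^3 + s^2*(24 - 28*r) + s*(-184*r^2 + 64*r - 8) - 24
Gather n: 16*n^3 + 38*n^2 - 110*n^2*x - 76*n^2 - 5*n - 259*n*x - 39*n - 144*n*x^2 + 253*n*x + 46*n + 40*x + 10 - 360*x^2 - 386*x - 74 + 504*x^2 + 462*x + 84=16*n^3 + n^2*(-110*x - 38) + n*(-144*x^2 - 6*x + 2) + 144*x^2 + 116*x + 20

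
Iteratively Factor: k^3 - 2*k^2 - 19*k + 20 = (k - 1)*(k^2 - k - 20) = (k - 5)*(k - 1)*(k + 4)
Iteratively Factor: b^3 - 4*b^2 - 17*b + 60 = (b - 5)*(b^2 + b - 12) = (b - 5)*(b - 3)*(b + 4)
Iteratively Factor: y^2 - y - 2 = (y - 2)*(y + 1)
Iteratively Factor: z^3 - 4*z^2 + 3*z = (z - 3)*(z^2 - z) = z*(z - 3)*(z - 1)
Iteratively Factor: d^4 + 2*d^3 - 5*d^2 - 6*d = (d + 1)*(d^3 + d^2 - 6*d) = (d - 2)*(d + 1)*(d^2 + 3*d) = d*(d - 2)*(d + 1)*(d + 3)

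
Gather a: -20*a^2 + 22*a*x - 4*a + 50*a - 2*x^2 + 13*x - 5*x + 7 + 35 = -20*a^2 + a*(22*x + 46) - 2*x^2 + 8*x + 42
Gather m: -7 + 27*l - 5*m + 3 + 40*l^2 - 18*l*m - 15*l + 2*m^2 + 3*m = 40*l^2 + 12*l + 2*m^2 + m*(-18*l - 2) - 4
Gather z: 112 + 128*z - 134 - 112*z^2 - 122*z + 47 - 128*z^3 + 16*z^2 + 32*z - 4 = -128*z^3 - 96*z^2 + 38*z + 21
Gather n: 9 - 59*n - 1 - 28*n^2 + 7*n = -28*n^2 - 52*n + 8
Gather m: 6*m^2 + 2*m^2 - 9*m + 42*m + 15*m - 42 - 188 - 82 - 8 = 8*m^2 + 48*m - 320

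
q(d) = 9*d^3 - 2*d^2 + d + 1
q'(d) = 27*d^2 - 4*d + 1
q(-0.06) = 0.93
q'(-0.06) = 1.34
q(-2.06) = -88.22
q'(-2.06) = 123.82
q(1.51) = 28.94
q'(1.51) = 56.52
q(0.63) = 3.09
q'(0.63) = 9.20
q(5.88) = 1767.41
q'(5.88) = 910.99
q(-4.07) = -642.97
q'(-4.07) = 464.53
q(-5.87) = -1894.14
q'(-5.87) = 954.82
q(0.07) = 1.06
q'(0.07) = 0.85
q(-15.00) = -30839.00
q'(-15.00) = 6136.00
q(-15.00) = -30839.00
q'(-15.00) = 6136.00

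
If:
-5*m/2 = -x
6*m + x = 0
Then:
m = 0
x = 0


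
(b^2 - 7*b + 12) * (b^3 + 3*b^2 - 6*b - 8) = b^5 - 4*b^4 - 15*b^3 + 70*b^2 - 16*b - 96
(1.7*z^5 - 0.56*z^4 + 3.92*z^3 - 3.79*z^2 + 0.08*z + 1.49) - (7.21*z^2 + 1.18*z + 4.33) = 1.7*z^5 - 0.56*z^4 + 3.92*z^3 - 11.0*z^2 - 1.1*z - 2.84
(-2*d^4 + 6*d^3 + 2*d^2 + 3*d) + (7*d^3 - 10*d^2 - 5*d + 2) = -2*d^4 + 13*d^3 - 8*d^2 - 2*d + 2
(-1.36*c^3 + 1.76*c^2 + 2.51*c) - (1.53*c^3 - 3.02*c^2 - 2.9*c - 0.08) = -2.89*c^3 + 4.78*c^2 + 5.41*c + 0.08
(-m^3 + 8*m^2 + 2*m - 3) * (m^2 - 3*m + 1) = -m^5 + 11*m^4 - 23*m^3 - m^2 + 11*m - 3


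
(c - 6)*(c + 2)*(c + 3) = c^3 - c^2 - 24*c - 36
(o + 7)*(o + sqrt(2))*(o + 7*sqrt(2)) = o^3 + 7*o^2 + 8*sqrt(2)*o^2 + 14*o + 56*sqrt(2)*o + 98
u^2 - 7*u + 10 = (u - 5)*(u - 2)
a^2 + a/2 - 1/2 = (a - 1/2)*(a + 1)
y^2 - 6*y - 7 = (y - 7)*(y + 1)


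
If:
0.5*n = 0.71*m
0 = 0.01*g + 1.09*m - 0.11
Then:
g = 11.0 - 76.7605633802817*n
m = 0.704225352112676*n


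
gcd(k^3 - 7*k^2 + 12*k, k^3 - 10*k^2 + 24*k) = k^2 - 4*k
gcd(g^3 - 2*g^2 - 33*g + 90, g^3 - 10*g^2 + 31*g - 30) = g^2 - 8*g + 15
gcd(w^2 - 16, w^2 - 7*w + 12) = w - 4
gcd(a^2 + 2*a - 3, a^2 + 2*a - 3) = a^2 + 2*a - 3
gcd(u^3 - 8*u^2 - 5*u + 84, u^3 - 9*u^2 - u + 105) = u^2 - 4*u - 21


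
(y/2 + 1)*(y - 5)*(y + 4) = y^3/2 + y^2/2 - 11*y - 20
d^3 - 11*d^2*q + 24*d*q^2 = d*(d - 8*q)*(d - 3*q)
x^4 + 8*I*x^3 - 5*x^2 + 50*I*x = x*(x - 2*I)*(x + 5*I)^2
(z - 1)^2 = z^2 - 2*z + 1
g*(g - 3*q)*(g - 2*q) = g^3 - 5*g^2*q + 6*g*q^2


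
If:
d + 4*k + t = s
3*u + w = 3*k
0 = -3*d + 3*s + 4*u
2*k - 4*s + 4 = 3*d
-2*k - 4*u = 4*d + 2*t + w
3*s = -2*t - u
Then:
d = 44/339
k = 212/339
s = 412/339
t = -160/113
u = -92/113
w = 488/113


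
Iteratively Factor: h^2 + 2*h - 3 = (h + 3)*(h - 1)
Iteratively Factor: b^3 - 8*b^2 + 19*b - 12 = (b - 4)*(b^2 - 4*b + 3) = (b - 4)*(b - 3)*(b - 1)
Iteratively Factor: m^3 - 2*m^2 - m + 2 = (m - 2)*(m^2 - 1) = (m - 2)*(m + 1)*(m - 1)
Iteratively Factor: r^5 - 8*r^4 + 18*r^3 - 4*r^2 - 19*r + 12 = (r + 1)*(r^4 - 9*r^3 + 27*r^2 - 31*r + 12) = (r - 1)*(r + 1)*(r^3 - 8*r^2 + 19*r - 12) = (r - 4)*(r - 1)*(r + 1)*(r^2 - 4*r + 3) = (r - 4)*(r - 1)^2*(r + 1)*(r - 3)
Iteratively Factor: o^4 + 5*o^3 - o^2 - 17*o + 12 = (o - 1)*(o^3 + 6*o^2 + 5*o - 12) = (o - 1)*(o + 4)*(o^2 + 2*o - 3) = (o - 1)^2*(o + 4)*(o + 3)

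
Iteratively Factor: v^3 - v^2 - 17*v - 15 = (v - 5)*(v^2 + 4*v + 3) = (v - 5)*(v + 3)*(v + 1)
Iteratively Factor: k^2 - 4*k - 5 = (k - 5)*(k + 1)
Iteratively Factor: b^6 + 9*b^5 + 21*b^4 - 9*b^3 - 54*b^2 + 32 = (b + 4)*(b^5 + 5*b^4 + b^3 - 13*b^2 - 2*b + 8) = (b - 1)*(b + 4)*(b^4 + 6*b^3 + 7*b^2 - 6*b - 8) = (b - 1)*(b + 4)^2*(b^3 + 2*b^2 - b - 2) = (b - 1)^2*(b + 4)^2*(b^2 + 3*b + 2) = (b - 1)^2*(b + 2)*(b + 4)^2*(b + 1)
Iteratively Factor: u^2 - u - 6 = (u + 2)*(u - 3)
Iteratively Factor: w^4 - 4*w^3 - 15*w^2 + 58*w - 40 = (w + 4)*(w^3 - 8*w^2 + 17*w - 10) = (w - 1)*(w + 4)*(w^2 - 7*w + 10) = (w - 2)*(w - 1)*(w + 4)*(w - 5)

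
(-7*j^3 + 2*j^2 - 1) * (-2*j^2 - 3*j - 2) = 14*j^5 + 17*j^4 + 8*j^3 - 2*j^2 + 3*j + 2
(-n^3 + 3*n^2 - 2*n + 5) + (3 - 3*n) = -n^3 + 3*n^2 - 5*n + 8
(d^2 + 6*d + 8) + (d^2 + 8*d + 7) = 2*d^2 + 14*d + 15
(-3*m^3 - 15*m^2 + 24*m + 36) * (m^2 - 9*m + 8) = -3*m^5 + 12*m^4 + 135*m^3 - 300*m^2 - 132*m + 288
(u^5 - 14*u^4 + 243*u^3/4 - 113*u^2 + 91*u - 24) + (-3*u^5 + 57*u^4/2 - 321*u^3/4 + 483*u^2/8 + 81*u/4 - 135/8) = -2*u^5 + 29*u^4/2 - 39*u^3/2 - 421*u^2/8 + 445*u/4 - 327/8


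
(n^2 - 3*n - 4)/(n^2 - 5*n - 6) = (n - 4)/(n - 6)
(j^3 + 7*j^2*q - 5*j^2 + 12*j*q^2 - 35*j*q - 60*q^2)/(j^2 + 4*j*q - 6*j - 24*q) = (j^2 + 3*j*q - 5*j - 15*q)/(j - 6)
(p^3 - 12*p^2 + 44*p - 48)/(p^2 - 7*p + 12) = (p^2 - 8*p + 12)/(p - 3)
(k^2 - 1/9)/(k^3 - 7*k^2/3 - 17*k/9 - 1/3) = (3*k - 1)/(3*k^2 - 8*k - 3)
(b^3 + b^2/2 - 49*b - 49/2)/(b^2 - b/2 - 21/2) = (-2*b^3 - b^2 + 98*b + 49)/(-2*b^2 + b + 21)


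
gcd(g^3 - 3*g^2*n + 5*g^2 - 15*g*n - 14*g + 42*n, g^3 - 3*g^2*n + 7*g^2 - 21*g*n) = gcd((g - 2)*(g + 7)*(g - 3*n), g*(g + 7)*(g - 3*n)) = g^2 - 3*g*n + 7*g - 21*n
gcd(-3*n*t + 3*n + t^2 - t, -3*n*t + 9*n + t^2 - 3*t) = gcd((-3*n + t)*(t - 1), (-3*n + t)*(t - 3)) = -3*n + t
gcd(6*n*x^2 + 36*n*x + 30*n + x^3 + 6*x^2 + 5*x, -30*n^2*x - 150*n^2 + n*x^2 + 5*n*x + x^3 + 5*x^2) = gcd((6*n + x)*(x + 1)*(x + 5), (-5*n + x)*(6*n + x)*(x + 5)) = 6*n*x + 30*n + x^2 + 5*x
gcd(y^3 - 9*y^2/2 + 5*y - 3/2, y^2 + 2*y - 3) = y - 1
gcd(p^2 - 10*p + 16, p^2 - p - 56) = p - 8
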